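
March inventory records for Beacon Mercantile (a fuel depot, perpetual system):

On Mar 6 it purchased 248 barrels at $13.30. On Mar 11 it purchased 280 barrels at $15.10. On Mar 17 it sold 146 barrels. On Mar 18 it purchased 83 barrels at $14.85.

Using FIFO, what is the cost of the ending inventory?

Mar 17, 146 sold [FIFO — oldest first]: 146 @ $13.30 = $1,941.80
Ending inventory: 102 @ $13.30 + 280 @ $15.10 + 83 @ $14.85 = $6,817.15
Check: goods available $8,758.95 = COGS $1,941.80 + ending $6,817.15

Ending inventory = $6,817.15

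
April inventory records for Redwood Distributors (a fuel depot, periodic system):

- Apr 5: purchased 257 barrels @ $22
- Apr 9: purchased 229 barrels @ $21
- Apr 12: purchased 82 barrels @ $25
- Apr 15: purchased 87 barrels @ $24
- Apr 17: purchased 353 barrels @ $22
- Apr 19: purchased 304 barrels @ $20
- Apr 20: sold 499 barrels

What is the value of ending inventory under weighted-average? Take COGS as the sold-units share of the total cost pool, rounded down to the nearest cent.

Apr 20, sell 499: 499/1312 × $28,447.00 → $10,819.40
Ending inventory (cost pool remaining) = $17,627.60

Ending inventory = $17,627.60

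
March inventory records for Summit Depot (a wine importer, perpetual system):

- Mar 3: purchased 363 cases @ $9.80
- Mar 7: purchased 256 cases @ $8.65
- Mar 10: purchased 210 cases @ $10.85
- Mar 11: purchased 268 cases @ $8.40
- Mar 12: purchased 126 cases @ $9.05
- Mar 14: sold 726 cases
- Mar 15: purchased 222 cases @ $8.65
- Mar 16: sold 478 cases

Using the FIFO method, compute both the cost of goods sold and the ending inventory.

Mar 14, 726 sold [FIFO — oldest first]: 363 @ $9.80 + 256 @ $8.65 + 107 @ $10.85 = $6,932.75
Mar 16, 478 sold [FIFO — oldest first]: 103 @ $10.85 + 268 @ $8.40 + 107 @ $9.05 = $4,337.10
Total COGS = $6,932.75 + $4,337.10 = $11,269.85
Ending inventory: 19 @ $9.05 + 222 @ $8.65 = $2,092.25
Check: goods available $13,362.10 = COGS $11,269.85 + ending $2,092.25

COGS = $11,269.85; ending inventory = $2,092.25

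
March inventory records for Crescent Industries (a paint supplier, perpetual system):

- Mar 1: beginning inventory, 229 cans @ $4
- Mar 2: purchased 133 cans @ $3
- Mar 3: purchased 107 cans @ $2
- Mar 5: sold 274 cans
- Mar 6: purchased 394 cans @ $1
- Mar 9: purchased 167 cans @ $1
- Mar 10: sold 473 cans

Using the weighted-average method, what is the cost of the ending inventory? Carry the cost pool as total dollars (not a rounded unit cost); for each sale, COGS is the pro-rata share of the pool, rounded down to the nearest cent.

Ending inventory = $447.99

After Mar 1: 229 on hand, pool $916.00 (≈ $4.0000 each)
After Mar 2: 362 on hand, pool $1,315.00 (≈ $3.6326 each)
After Mar 3: 469 on hand, pool $1,529.00 (≈ $3.2601 each)
Mar 5, sell 274: 274/469 × $1,529.00 → $893.27
After Mar 6: 589 on hand, pool $1,029.73 (≈ $1.7483 each)
After Mar 9: 756 on hand, pool $1,196.73 (≈ $1.5830 each)
Mar 10, sell 473: 473/756 × $1,196.73 → $748.74
Total COGS = $893.27 + $748.74 = $1,642.01
Ending inventory (cost pool remaining) = $447.99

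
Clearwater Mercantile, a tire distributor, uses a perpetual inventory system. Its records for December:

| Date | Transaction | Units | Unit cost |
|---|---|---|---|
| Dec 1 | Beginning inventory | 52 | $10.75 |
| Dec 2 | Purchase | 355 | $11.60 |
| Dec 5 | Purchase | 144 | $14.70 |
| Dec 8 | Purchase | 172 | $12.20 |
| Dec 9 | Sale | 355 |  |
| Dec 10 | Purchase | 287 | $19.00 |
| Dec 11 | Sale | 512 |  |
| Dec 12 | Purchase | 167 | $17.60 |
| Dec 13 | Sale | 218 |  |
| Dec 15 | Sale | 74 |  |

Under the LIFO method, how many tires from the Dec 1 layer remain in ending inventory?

Dec 9, 355 sold [LIFO — newest first]: 172 @ $12.20 + 144 @ $14.70 + 39 @ $11.60 = $4,667.60
Dec 11, 512 sold [LIFO — newest first]: 287 @ $19.00 + 225 @ $11.60 = $8,063.00
Dec 13, 218 sold [LIFO — newest first]: 167 @ $17.60 + 51 @ $11.60 = $3,530.80
Dec 15, 74 sold [LIFO — newest first]: 40 @ $11.60 + 34 @ $10.75 = $829.50
Total COGS = $4,667.60 + $8,063.00 + $3,530.80 + $829.50 = $17,090.90
Ending inventory: 18 @ $10.75 = $193.50
Check: goods available $17,284.40 = COGS $17,090.90 + ending $193.50

18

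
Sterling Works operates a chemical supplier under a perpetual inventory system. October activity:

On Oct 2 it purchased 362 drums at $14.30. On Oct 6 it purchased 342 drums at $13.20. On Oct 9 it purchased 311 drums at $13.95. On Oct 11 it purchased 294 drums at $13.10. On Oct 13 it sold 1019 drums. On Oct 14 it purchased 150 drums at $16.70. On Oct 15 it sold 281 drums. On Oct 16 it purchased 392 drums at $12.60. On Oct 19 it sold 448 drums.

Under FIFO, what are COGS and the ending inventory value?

Oct 13, 1019 sold [FIFO — oldest first]: 362 @ $14.30 + 342 @ $13.20 + 311 @ $13.95 + 4 @ $13.10 = $14,081.85
Oct 15, 281 sold [FIFO — oldest first]: 281 @ $13.10 = $3,681.10
Oct 19, 448 sold [FIFO — oldest first]: 9 @ $13.10 + 150 @ $16.70 + 289 @ $12.60 = $6,264.30
Total COGS = $14,081.85 + $3,681.10 + $6,264.30 = $24,027.25
Ending inventory: 103 @ $12.60 = $1,297.80
Check: goods available $25,325.05 = COGS $24,027.25 + ending $1,297.80

COGS = $24,027.25; ending inventory = $1,297.80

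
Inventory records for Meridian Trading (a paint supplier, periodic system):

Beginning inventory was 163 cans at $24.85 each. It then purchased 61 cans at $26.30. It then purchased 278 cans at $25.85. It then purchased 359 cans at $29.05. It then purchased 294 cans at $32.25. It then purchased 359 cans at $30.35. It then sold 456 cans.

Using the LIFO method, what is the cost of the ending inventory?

Sale 1 (456) [LIFO — newest first]: 359 @ $30.35 + 97 @ $32.25 = $14,023.90
Ending inventory: 163 @ $24.85 + 61 @ $26.30 + 278 @ $25.85 + 359 @ $29.05 + 197 @ $32.25 = $29,623.35
Check: goods available $43,647.25 = COGS $14,023.90 + ending $29,623.35

Ending inventory = $29,623.35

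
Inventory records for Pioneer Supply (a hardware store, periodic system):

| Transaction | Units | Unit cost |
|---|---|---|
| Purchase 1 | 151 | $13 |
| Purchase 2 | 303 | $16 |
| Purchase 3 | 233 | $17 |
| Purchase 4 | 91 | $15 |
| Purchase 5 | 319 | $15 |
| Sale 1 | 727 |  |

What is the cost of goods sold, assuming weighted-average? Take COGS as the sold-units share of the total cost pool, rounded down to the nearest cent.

Sale 1, sell 727: 727/1097 × $16,922.00 → $11,214.48
Ending inventory (cost pool remaining) = $5,707.52
Check: goods available $16,922.00 = COGS $11,214.48 + ending $5,707.52

COGS = $11,214.48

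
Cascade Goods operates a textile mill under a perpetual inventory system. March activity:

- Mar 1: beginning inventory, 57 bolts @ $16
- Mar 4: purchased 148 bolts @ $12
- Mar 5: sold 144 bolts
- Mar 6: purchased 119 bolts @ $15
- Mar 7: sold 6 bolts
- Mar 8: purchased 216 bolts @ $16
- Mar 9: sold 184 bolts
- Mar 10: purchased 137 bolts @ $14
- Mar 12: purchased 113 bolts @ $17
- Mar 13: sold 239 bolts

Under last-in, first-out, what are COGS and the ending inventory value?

COGS = $8,447; ending inventory = $3,321

Mar 5, 144 sold [LIFO — newest first]: 144 @ $12 = $1,728
Mar 7, 6 sold [LIFO — newest first]: 6 @ $15 = $90
Mar 9, 184 sold [LIFO — newest first]: 184 @ $16 = $2,944
Mar 13, 239 sold [LIFO — newest first]: 113 @ $17 + 126 @ $14 = $3,685
Total COGS = $1,728 + $90 + $2,944 + $3,685 = $8,447
Ending inventory: 57 @ $16 + 4 @ $12 + 113 @ $15 + 32 @ $16 + 11 @ $14 = $3,321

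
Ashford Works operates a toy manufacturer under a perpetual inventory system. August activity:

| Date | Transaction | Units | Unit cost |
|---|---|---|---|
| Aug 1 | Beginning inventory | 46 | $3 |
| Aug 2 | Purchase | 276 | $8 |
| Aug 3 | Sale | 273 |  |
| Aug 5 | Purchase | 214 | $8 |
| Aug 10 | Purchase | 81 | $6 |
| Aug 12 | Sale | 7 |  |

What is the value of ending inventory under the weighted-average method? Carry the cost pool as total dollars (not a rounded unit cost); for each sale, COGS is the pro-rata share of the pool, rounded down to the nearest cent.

After Aug 1: 46 on hand, pool $138.00 (≈ $3.0000 each)
After Aug 2: 322 on hand, pool $2,346.00 (≈ $7.2857 each)
Aug 3, sell 273: 273/322 × $2,346.00 → $1,989.00
After Aug 5: 263 on hand, pool $2,069.00 (≈ $7.8669 each)
After Aug 10: 344 on hand, pool $2,555.00 (≈ $7.4273 each)
Aug 12, sell 7: 7/344 × $2,555.00 → $51.99
Total COGS = $1,989.00 + $51.99 = $2,040.99
Ending inventory (cost pool remaining) = $2,503.01
Check: goods available $4,544.00 = COGS $2,040.99 + ending $2,503.01

Ending inventory = $2,503.01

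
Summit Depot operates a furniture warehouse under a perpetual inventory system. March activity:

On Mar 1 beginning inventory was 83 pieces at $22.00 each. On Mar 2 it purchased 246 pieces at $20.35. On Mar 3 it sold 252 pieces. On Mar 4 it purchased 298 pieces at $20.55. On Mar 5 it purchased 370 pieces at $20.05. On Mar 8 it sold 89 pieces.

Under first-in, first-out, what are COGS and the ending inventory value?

COGS = $7,078.70; ending inventory = $13,295.80

Mar 3, 252 sold [FIFO — oldest first]: 83 @ $22.00 + 169 @ $20.35 = $5,265.15
Mar 8, 89 sold [FIFO — oldest first]: 77 @ $20.35 + 12 @ $20.55 = $1,813.55
Total COGS = $5,265.15 + $1,813.55 = $7,078.70
Ending inventory: 286 @ $20.55 + 370 @ $20.05 = $13,295.80
Check: goods available $20,374.50 = COGS $7,078.70 + ending $13,295.80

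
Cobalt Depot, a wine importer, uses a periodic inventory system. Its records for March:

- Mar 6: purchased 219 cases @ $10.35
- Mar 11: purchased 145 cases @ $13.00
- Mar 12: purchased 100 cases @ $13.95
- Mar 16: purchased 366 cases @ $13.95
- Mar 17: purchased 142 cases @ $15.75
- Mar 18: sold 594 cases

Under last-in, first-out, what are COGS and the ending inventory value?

COGS = $8,541.90; ending inventory = $4,346.95

Mar 18, 594 sold [LIFO — newest first]: 142 @ $15.75 + 366 @ $13.95 + 86 @ $13.95 = $8,541.90
Ending inventory: 219 @ $10.35 + 145 @ $13.00 + 14 @ $13.95 = $4,346.95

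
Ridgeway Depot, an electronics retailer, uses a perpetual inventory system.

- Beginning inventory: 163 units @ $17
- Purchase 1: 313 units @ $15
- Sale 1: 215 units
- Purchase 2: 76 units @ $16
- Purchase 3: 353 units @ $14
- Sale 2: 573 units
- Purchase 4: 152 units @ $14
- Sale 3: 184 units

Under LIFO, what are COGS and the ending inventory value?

Sale 1 (215) [LIFO — newest first]: 215 @ $15 = $3,225
Sale 2 (573) [LIFO — newest first]: 353 @ $14 + 76 @ $16 + 98 @ $15 + 46 @ $17 = $8,410
Sale 3 (184) [LIFO — newest first]: 152 @ $14 + 32 @ $17 = $2,672
Total COGS = $3,225 + $8,410 + $2,672 = $14,307
Ending inventory: 85 @ $17 = $1,445

COGS = $14,307; ending inventory = $1,445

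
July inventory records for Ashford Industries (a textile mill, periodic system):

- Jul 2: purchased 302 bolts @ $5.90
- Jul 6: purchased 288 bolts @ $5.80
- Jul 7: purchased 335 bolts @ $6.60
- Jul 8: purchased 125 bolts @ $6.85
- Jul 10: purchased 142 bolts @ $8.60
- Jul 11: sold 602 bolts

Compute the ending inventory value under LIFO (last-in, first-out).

Jul 11, 602 sold [LIFO — newest first]: 142 @ $8.60 + 125 @ $6.85 + 335 @ $6.60 = $4,288.45
Ending inventory: 302 @ $5.90 + 288 @ $5.80 = $3,452.20

Ending inventory = $3,452.20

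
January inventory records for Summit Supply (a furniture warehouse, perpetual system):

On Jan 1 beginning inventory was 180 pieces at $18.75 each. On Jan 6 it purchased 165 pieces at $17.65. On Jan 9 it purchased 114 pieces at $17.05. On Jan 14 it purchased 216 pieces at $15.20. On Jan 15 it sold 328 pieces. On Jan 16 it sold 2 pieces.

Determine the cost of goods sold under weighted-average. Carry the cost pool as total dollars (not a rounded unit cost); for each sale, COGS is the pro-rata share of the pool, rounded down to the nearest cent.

COGS = $5,629.13

After Jan 1: 180 on hand, pool $3,375.00 (≈ $18.7500 each)
After Jan 6: 345 on hand, pool $6,287.25 (≈ $18.2239 each)
After Jan 9: 459 on hand, pool $8,230.95 (≈ $17.9324 each)
After Jan 14: 675 on hand, pool $11,514.15 (≈ $17.0580 each)
Jan 15, sell 328: 328/675 × $11,514.15 → $5,595.02
Jan 16, sell 2: 2/347 × $5,919.13 → $34.11
Total COGS = $5,595.02 + $34.11 = $5,629.13
Ending inventory (cost pool remaining) = $5,885.02
Check: goods available $11,514.15 = COGS $5,629.13 + ending $5,885.02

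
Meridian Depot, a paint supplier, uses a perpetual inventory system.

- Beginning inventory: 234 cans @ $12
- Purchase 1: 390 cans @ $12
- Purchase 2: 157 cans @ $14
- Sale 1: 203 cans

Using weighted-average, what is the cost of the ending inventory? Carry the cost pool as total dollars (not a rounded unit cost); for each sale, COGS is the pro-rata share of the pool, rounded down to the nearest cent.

Ending inventory = $7,168.39

After Beginning: 234 on hand, pool $2,808.00 (≈ $12.0000 each)
After Purchase 1: 624 on hand, pool $7,488.00 (≈ $12.0000 each)
After Purchase 2: 781 on hand, pool $9,686.00 (≈ $12.4020 each)
Sale 1, sell 203: 203/781 × $9,686.00 → $2,517.61
Ending inventory (cost pool remaining) = $7,168.39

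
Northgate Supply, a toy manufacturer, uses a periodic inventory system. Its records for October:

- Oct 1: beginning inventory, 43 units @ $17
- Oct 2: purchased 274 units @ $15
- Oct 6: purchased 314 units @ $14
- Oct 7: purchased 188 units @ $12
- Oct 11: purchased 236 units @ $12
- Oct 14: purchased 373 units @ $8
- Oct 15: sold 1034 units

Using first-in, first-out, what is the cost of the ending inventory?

Oct 15, 1034 sold [FIFO — oldest first]: 43 @ $17 + 274 @ $15 + 314 @ $14 + 188 @ $12 + 215 @ $12 = $14,073
Ending inventory: 21 @ $12 + 373 @ $8 = $3,236
Check: goods available $17,309 = COGS $14,073 + ending $3,236

Ending inventory = $3,236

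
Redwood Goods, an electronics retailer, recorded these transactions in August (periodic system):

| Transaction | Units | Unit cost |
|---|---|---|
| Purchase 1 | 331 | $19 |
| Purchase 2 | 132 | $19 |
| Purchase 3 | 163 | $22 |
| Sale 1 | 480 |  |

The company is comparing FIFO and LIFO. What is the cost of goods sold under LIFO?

COGS = $9,609

FIFO COGS: 331 @ $19 + 132 @ $19 + 17 @ $22 = $9,171
LIFO COGS: 163 @ $22 + 132 @ $19 + 185 @ $19 = $9,609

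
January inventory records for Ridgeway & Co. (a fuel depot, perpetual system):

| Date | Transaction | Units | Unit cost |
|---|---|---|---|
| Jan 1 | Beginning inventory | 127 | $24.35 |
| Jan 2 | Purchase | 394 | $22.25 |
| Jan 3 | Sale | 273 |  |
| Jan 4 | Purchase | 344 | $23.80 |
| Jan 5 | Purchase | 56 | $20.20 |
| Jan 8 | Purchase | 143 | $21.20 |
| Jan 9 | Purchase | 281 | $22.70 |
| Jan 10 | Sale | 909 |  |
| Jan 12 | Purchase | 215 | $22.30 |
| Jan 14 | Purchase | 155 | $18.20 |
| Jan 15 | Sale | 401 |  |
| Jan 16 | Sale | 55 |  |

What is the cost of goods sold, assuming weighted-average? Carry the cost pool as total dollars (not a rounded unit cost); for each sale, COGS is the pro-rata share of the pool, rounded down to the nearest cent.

After Jan 1: 127 on hand, pool $3,092.45 (≈ $24.3500 each)
After Jan 2: 521 on hand, pool $11,858.95 (≈ $22.7619 each)
Jan 3, sell 273: 273/521 × $11,858.95 → $6,213.99
After Jan 4: 592 on hand, pool $13,832.16 (≈ $23.3651 each)
After Jan 5: 648 on hand, pool $14,963.36 (≈ $23.0916 each)
After Jan 8: 791 on hand, pool $17,994.96 (≈ $22.7496 each)
After Jan 9: 1072 on hand, pool $24,373.66 (≈ $22.7366 each)
Jan 10, sell 909: 909/1072 × $24,373.66 → $20,667.59
After Jan 12: 378 on hand, pool $8,500.57 (≈ $22.4883 each)
After Jan 14: 533 on hand, pool $11,321.57 (≈ $21.2412 each)
Jan 15, sell 401: 401/533 × $11,321.57 → $8,517.72
Jan 16, sell 55: 55/132 × $2,803.85 → $1,168.27
Total COGS = $6,213.99 + $20,667.59 + $8,517.72 + $1,168.27 = $36,567.57
Ending inventory (cost pool remaining) = $1,635.58

COGS = $36,567.57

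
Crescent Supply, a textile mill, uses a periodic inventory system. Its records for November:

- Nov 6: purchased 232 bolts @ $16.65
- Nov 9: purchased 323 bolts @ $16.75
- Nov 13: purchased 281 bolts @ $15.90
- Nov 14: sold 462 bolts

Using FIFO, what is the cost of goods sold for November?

Nov 14, 462 sold [FIFO — oldest first]: 232 @ $16.65 + 230 @ $16.75 = $7,715.30
Ending inventory: 93 @ $16.75 + 281 @ $15.90 = $6,025.65

COGS = $7,715.30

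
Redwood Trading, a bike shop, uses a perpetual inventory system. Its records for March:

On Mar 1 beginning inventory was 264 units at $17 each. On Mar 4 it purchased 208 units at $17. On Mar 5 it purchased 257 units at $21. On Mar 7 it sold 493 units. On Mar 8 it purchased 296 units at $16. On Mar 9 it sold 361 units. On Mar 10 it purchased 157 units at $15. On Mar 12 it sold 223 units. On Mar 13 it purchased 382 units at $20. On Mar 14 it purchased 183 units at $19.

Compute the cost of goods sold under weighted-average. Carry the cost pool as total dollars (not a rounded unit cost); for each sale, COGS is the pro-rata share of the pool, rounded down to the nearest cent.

After Mar 1: 264 on hand, pool $4,488.00 (≈ $17.0000 each)
After Mar 4: 472 on hand, pool $8,024.00 (≈ $17.0000 each)
After Mar 5: 729 on hand, pool $13,421.00 (≈ $18.4102 each)
Mar 7, sell 493: 493/729 × $13,421.00 → $9,076.20
After Mar 8: 532 on hand, pool $9,080.80 (≈ $17.0692 each)
Mar 9, sell 361: 361/532 × $9,080.80 → $6,161.97
After Mar 10: 328 on hand, pool $5,273.83 (≈ $16.0787 each)
Mar 12, sell 223: 223/328 × $5,273.83 → $3,585.56
After Mar 13: 487 on hand, pool $9,328.27 (≈ $19.1546 each)
After Mar 14: 670 on hand, pool $12,805.27 (≈ $19.1123 each)
Total COGS = $9,076.20 + $6,161.97 + $3,585.56 = $18,823.73
Ending inventory (cost pool remaining) = $12,805.27
Check: goods available $31,629.00 = COGS $18,823.73 + ending $12,805.27

COGS = $18,823.73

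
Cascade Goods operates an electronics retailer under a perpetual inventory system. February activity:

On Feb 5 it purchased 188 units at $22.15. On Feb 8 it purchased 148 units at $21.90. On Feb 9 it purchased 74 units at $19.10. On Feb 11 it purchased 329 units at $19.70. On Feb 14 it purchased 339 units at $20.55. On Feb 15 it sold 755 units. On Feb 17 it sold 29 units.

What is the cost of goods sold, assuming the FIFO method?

Feb 15, 755 sold [FIFO — oldest first]: 188 @ $22.15 + 148 @ $21.90 + 74 @ $19.10 + 329 @ $19.70 + 16 @ $20.55 = $15,628.90
Feb 17, 29 sold [FIFO — oldest first]: 29 @ $20.55 = $595.95
Total COGS = $15,628.90 + $595.95 = $16,224.85
Ending inventory: 294 @ $20.55 = $6,041.70

COGS = $16,224.85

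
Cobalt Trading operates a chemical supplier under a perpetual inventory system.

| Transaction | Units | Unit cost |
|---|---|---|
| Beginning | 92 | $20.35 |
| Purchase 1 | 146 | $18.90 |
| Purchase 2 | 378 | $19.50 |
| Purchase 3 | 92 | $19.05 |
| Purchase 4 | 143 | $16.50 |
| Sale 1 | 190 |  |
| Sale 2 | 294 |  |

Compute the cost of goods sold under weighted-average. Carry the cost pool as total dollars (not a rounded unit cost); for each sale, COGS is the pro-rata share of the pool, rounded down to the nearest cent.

After Beginning: 92 on hand, pool $1,872.20 (≈ $20.3500 each)
After Purchase 1: 238 on hand, pool $4,631.60 (≈ $19.4605 each)
After Purchase 2: 616 on hand, pool $12,002.60 (≈ $19.4847 each)
After Purchase 3: 708 on hand, pool $13,755.20 (≈ $19.4282 each)
After Purchase 4: 851 on hand, pool $16,114.70 (≈ $18.9362 each)
Sale 1, sell 190: 190/851 × $16,114.70 → $3,597.87
Sale 2, sell 294: 294/661 × $12,516.83 → $5,567.24
Total COGS = $3,597.87 + $5,567.24 = $9,165.11
Ending inventory (cost pool remaining) = $6,949.59

COGS = $9,165.11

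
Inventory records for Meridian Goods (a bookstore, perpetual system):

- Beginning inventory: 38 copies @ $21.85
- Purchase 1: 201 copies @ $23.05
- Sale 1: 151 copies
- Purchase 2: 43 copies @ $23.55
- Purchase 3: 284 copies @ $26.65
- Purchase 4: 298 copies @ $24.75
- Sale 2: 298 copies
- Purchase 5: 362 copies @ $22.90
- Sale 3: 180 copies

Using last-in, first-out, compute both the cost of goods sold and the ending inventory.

COGS = $14,978.05; ending inventory = $14,731.85

Sale 1 (151) [LIFO — newest first]: 151 @ $23.05 = $3,480.55
Sale 2 (298) [LIFO — newest first]: 298 @ $24.75 = $7,375.50
Sale 3 (180) [LIFO — newest first]: 180 @ $22.90 = $4,122.00
Total COGS = $3,480.55 + $7,375.50 + $4,122.00 = $14,978.05
Ending inventory: 38 @ $21.85 + 50 @ $23.05 + 43 @ $23.55 + 284 @ $26.65 + 182 @ $22.90 = $14,731.85
Check: goods available $29,709.90 = COGS $14,978.05 + ending $14,731.85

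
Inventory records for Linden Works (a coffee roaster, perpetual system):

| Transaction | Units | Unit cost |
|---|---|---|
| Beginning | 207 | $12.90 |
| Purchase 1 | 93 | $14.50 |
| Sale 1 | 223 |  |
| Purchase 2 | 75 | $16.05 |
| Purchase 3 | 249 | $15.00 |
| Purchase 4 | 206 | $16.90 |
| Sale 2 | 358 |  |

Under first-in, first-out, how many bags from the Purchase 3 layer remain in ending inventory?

Sale 1 (223) [FIFO — oldest first]: 207 @ $12.90 + 16 @ $14.50 = $2,902.30
Sale 2 (358) [FIFO — oldest first]: 77 @ $14.50 + 75 @ $16.05 + 206 @ $15.00 = $5,410.25
Total COGS = $2,902.30 + $5,410.25 = $8,312.55
Ending inventory: 43 @ $15.00 + 206 @ $16.90 = $4,126.40
Check: goods available $12,438.95 = COGS $8,312.55 + ending $4,126.40

43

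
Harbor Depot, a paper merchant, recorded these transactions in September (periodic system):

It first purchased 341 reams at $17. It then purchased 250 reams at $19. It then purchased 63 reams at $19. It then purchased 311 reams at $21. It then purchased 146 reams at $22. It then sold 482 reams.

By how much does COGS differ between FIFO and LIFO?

$1,742

FIFO COGS: 341 @ $17 + 141 @ $19 = $8,476
LIFO COGS: 146 @ $22 + 311 @ $21 + 25 @ $19 = $10,218
Difference = |$8,476 − $10,218| = $1,742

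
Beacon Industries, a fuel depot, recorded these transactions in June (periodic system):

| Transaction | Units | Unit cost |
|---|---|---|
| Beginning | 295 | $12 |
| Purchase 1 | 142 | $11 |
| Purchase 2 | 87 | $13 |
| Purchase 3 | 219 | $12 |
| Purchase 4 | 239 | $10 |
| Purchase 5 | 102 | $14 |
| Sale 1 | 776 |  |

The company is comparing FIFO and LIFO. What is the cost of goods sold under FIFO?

FIFO COGS: 295 @ $12 + 142 @ $11 + 87 @ $13 + 219 @ $12 + 33 @ $10 = $9,191
LIFO COGS: 102 @ $14 + 239 @ $10 + 219 @ $12 + 87 @ $13 + 129 @ $11 = $8,996

COGS = $9,191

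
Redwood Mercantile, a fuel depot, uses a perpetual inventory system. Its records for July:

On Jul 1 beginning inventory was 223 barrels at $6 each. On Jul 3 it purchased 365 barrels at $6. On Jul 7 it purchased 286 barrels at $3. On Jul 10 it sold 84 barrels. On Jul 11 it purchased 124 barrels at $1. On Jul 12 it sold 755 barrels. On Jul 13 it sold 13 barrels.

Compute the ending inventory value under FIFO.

Jul 10, 84 sold [FIFO — oldest first]: 84 @ $6 = $504
Jul 12, 755 sold [FIFO — oldest first]: 139 @ $6 + 365 @ $6 + 251 @ $3 = $3,777
Jul 13, 13 sold [FIFO — oldest first]: 13 @ $3 = $39
Total COGS = $504 + $3,777 + $39 = $4,320
Ending inventory: 22 @ $3 + 124 @ $1 = $190

Ending inventory = $190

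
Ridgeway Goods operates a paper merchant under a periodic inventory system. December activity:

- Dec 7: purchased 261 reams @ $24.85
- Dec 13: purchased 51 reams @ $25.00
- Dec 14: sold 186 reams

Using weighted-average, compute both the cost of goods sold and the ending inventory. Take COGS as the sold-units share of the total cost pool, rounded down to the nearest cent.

Dec 14, sell 186: 186/312 × $7,760.85 → $4,626.66
Ending inventory (cost pool remaining) = $3,134.19

COGS = $4,626.66; ending inventory = $3,134.19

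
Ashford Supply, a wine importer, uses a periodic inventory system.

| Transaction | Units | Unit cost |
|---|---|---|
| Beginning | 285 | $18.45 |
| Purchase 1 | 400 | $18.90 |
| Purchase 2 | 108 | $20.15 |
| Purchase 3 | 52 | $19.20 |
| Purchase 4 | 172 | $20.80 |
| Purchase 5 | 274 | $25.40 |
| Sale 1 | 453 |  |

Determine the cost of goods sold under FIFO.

Sale 1 (453) [FIFO — oldest first]: 285 @ $18.45 + 168 @ $18.90 = $8,433.45
Ending inventory: 232 @ $18.90 + 108 @ $20.15 + 52 @ $19.20 + 172 @ $20.80 + 274 @ $25.40 = $18,096.60

COGS = $8,433.45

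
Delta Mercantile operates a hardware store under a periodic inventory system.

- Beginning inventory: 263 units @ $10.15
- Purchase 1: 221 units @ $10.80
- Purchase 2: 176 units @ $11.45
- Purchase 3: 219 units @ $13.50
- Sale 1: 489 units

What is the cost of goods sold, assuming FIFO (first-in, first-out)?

COGS = $5,113.50

Sale 1 (489) [FIFO — oldest first]: 263 @ $10.15 + 221 @ $10.80 + 5 @ $11.45 = $5,113.50
Ending inventory: 171 @ $11.45 + 219 @ $13.50 = $4,914.45
Check: goods available $10,027.95 = COGS $5,113.50 + ending $4,914.45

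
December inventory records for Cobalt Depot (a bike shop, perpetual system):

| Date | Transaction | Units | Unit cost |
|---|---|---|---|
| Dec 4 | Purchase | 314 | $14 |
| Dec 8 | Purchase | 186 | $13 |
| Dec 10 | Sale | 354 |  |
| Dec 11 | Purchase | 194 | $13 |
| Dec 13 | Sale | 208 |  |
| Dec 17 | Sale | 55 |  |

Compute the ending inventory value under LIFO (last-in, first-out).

Ending inventory = $1,078

Dec 10, 354 sold [LIFO — newest first]: 186 @ $13 + 168 @ $14 = $4,770
Dec 13, 208 sold [LIFO — newest first]: 194 @ $13 + 14 @ $14 = $2,718
Dec 17, 55 sold [LIFO — newest first]: 55 @ $14 = $770
Total COGS = $4,770 + $2,718 + $770 = $8,258
Ending inventory: 77 @ $14 = $1,078
Check: goods available $9,336 = COGS $8,258 + ending $1,078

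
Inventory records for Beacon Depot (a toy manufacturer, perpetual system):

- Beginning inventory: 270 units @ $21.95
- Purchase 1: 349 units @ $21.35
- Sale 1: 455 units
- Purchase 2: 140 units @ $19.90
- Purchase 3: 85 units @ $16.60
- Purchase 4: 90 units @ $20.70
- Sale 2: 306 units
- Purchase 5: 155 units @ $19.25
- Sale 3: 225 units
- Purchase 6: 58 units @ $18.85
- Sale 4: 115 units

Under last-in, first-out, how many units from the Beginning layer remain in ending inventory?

Sale 1 (455) [LIFO — newest first]: 349 @ $21.35 + 106 @ $21.95 = $9,777.85
Sale 2 (306) [LIFO — newest first]: 90 @ $20.70 + 85 @ $16.60 + 131 @ $19.90 = $5,880.90
Sale 3 (225) [LIFO — newest first]: 155 @ $19.25 + 9 @ $19.90 + 61 @ $21.95 = $4,501.80
Sale 4 (115) [LIFO — newest first]: 58 @ $18.85 + 57 @ $21.95 = $2,344.45
Total COGS = $9,777.85 + $5,880.90 + $4,501.80 + $2,344.45 = $22,505.00
Ending inventory: 46 @ $21.95 = $1,009.70
Check: goods available $23,514.70 = COGS $22,505.00 + ending $1,009.70

46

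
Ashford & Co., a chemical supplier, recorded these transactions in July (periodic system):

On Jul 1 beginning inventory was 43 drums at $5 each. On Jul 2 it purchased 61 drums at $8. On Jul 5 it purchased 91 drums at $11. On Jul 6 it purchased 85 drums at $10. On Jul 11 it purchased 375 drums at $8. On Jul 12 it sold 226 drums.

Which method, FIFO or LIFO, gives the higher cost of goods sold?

FIFO

FIFO COGS: 43 @ $5 + 61 @ $8 + 91 @ $11 + 31 @ $10 = $2,014
LIFO COGS: 226 @ $8 = $1,808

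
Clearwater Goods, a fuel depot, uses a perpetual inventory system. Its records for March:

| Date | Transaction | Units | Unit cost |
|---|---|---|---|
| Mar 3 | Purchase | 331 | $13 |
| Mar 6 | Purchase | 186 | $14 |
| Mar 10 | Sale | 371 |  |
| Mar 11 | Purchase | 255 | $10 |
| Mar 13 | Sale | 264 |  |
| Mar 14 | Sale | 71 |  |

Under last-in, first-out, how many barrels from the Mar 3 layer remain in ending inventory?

Mar 10, 371 sold [LIFO — newest first]: 186 @ $14 + 185 @ $13 = $5,009
Mar 13, 264 sold [LIFO — newest first]: 255 @ $10 + 9 @ $13 = $2,667
Mar 14, 71 sold [LIFO — newest first]: 71 @ $13 = $923
Total COGS = $5,009 + $2,667 + $923 = $8,599
Ending inventory: 66 @ $13 = $858

66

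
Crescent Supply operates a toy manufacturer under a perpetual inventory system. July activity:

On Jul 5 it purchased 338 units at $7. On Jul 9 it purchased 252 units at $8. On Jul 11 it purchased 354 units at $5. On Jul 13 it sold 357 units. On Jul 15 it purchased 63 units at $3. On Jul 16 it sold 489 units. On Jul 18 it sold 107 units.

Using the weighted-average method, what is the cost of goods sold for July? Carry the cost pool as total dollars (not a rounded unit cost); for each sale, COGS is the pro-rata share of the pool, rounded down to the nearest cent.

COGS = $6,007.49

After Jul 5: 338 on hand, pool $2,366.00 (≈ $7.0000 each)
After Jul 9: 590 on hand, pool $4,382.00 (≈ $7.4271 each)
After Jul 11: 944 on hand, pool $6,152.00 (≈ $6.5169 each)
Jul 13, sell 357: 357/944 × $6,152.00 → $2,326.55
After Jul 15: 650 on hand, pool $4,014.45 (≈ $6.1761 each)
Jul 16, sell 489: 489/650 × $4,014.45 → $3,020.10
Jul 18, sell 107: 107/161 × $994.35 → $660.84
Total COGS = $2,326.55 + $3,020.10 + $660.84 = $6,007.49
Ending inventory (cost pool remaining) = $333.51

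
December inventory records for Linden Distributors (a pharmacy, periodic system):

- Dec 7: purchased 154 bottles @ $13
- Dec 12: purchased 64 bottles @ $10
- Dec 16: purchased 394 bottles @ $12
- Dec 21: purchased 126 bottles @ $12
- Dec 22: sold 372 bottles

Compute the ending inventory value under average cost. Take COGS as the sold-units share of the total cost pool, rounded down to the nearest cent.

Ending inventory = $4,404.90

Dec 22, sell 372: 372/738 × $8,882.00 → $4,477.10
Ending inventory (cost pool remaining) = $4,404.90
Check: goods available $8,882.00 = COGS $4,477.10 + ending $4,404.90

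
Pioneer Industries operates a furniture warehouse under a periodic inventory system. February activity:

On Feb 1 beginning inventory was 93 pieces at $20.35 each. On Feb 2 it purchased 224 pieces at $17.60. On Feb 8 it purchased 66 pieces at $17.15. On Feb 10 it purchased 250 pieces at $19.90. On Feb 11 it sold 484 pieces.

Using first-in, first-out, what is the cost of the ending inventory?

Ending inventory = $2,965.10

Feb 11, 484 sold [FIFO — oldest first]: 93 @ $20.35 + 224 @ $17.60 + 66 @ $17.15 + 101 @ $19.90 = $8,976.75
Ending inventory: 149 @ $19.90 = $2,965.10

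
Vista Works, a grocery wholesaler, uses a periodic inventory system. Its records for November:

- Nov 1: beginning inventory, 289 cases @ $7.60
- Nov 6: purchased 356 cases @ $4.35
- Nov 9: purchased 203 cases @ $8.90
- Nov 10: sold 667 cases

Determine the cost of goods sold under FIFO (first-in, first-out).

COGS = $3,940.80

Nov 10, 667 sold [FIFO — oldest first]: 289 @ $7.60 + 356 @ $4.35 + 22 @ $8.90 = $3,940.80
Ending inventory: 181 @ $8.90 = $1,610.90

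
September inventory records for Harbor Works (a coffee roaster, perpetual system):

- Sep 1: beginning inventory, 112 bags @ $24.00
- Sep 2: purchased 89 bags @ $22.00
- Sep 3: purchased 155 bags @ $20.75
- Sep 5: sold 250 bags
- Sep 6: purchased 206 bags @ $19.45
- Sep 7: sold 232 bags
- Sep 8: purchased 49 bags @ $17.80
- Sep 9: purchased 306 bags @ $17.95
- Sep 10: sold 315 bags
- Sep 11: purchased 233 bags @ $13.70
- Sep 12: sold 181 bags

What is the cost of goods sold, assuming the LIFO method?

COGS = $18,081.55

Sep 5, 250 sold [LIFO — newest first]: 155 @ $20.75 + 89 @ $22.00 + 6 @ $24.00 = $5,318.25
Sep 7, 232 sold [LIFO — newest first]: 206 @ $19.45 + 26 @ $24.00 = $4,630.70
Sep 10, 315 sold [LIFO — newest first]: 306 @ $17.95 + 9 @ $17.80 = $5,652.90
Sep 12, 181 sold [LIFO — newest first]: 181 @ $13.70 = $2,479.70
Total COGS = $5,318.25 + $4,630.70 + $5,652.90 + $2,479.70 = $18,081.55
Ending inventory: 80 @ $24.00 + 40 @ $17.80 + 52 @ $13.70 = $3,344.40
Check: goods available $21,425.95 = COGS $18,081.55 + ending $3,344.40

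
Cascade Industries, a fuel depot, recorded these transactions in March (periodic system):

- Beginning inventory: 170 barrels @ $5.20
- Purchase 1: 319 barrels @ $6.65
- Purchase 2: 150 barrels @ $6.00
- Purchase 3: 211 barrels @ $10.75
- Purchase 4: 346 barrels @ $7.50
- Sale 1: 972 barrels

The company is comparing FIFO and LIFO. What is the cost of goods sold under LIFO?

COGS = $7,525.50

FIFO COGS: 170 @ $5.20 + 319 @ $6.65 + 150 @ $6.00 + 211 @ $10.75 + 122 @ $7.50 = $7,088.60
LIFO COGS: 346 @ $7.50 + 211 @ $10.75 + 150 @ $6.00 + 265 @ $6.65 = $7,525.50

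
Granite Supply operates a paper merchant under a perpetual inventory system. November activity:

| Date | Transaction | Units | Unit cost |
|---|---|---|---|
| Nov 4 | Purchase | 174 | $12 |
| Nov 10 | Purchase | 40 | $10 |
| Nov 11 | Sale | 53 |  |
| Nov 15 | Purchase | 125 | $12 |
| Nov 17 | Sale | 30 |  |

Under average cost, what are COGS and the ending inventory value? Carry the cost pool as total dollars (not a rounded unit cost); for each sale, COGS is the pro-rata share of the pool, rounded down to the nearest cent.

COGS = $969.86; ending inventory = $3,018.14

After Nov 4: 174 on hand, pool $2,088.00 (≈ $12.0000 each)
After Nov 10: 214 on hand, pool $2,488.00 (≈ $11.6262 each)
Nov 11, sell 53: 53/214 × $2,488.00 → $616.18
After Nov 15: 286 on hand, pool $3,371.82 (≈ $11.7896 each)
Nov 17, sell 30: 30/286 × $3,371.82 → $353.68
Total COGS = $616.18 + $353.68 = $969.86
Ending inventory (cost pool remaining) = $3,018.14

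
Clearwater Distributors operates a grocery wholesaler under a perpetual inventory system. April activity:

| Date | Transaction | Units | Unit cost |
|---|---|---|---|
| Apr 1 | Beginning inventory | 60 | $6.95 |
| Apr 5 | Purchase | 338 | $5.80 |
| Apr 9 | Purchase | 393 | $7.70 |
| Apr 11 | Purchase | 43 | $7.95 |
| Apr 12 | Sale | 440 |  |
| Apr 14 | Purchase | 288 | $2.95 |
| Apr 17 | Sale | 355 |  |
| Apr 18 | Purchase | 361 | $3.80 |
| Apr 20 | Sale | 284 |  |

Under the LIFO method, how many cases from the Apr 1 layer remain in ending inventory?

Apr 12, 440 sold [LIFO — newest first]: 43 @ $7.95 + 393 @ $7.70 + 4 @ $5.80 = $3,391.15
Apr 17, 355 sold [LIFO — newest first]: 288 @ $2.95 + 67 @ $5.80 = $1,238.20
Apr 20, 284 sold [LIFO — newest first]: 284 @ $3.80 = $1,079.20
Total COGS = $3,391.15 + $1,238.20 + $1,079.20 = $5,708.55
Ending inventory: 60 @ $6.95 + 267 @ $5.80 + 77 @ $3.80 = $2,258.20

60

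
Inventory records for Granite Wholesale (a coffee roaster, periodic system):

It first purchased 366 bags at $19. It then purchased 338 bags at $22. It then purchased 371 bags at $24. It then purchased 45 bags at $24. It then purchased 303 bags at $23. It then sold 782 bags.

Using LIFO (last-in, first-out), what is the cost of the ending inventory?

Sale 1 (782) [LIFO — newest first]: 303 @ $23 + 45 @ $24 + 371 @ $24 + 63 @ $22 = $18,339
Ending inventory: 366 @ $19 + 275 @ $22 = $13,004
Check: goods available $31,343 = COGS $18,339 + ending $13,004

Ending inventory = $13,004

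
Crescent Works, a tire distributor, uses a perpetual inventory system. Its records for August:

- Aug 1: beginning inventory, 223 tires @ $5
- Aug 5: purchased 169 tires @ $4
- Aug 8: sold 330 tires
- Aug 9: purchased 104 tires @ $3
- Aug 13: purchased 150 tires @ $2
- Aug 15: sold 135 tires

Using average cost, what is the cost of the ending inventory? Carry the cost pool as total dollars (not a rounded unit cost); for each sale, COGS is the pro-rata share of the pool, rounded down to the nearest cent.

After Aug 1: 223 on hand, pool $1,115.00 (≈ $5.0000 each)
After Aug 5: 392 on hand, pool $1,791.00 (≈ $4.5689 each)
Aug 8, sell 330: 330/392 × $1,791.00 → $1,507.72
After Aug 9: 166 on hand, pool $595.28 (≈ $3.5860 each)
After Aug 13: 316 on hand, pool $895.28 (≈ $2.8332 each)
Aug 15, sell 135: 135/316 × $895.28 → $382.47
Total COGS = $1,507.72 + $382.47 = $1,890.19
Ending inventory (cost pool remaining) = $512.81
Check: goods available $2,403.00 = COGS $1,890.19 + ending $512.81

Ending inventory = $512.81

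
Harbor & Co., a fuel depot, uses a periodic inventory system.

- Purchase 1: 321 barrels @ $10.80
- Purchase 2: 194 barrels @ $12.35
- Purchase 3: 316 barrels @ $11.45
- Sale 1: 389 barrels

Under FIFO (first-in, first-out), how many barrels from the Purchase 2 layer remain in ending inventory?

126

Sale 1 (389) [FIFO — oldest first]: 321 @ $10.80 + 68 @ $12.35 = $4,306.60
Ending inventory: 126 @ $12.35 + 316 @ $11.45 = $5,174.30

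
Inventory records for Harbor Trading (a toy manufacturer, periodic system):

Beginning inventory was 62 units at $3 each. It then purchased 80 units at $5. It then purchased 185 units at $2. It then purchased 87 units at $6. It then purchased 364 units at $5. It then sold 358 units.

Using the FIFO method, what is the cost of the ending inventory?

Sale 1 (358) [FIFO — oldest first]: 62 @ $3 + 80 @ $5 + 185 @ $2 + 31 @ $6 = $1,142
Ending inventory: 56 @ $6 + 364 @ $5 = $2,156

Ending inventory = $2,156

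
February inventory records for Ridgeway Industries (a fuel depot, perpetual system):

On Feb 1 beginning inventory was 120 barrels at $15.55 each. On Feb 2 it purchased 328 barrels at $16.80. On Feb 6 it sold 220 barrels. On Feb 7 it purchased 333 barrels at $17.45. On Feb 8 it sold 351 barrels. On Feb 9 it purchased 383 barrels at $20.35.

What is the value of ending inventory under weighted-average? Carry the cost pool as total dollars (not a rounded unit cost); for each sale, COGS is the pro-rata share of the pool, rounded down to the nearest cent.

After Feb 1: 120 on hand, pool $1,866.00 (≈ $15.5500 each)
After Feb 2: 448 on hand, pool $7,376.40 (≈ $16.4652 each)
Feb 6, sell 220: 220/448 × $7,376.40 → $3,622.33
After Feb 7: 561 on hand, pool $9,564.92 (≈ $17.0498 each)
Feb 8, sell 351: 351/561 × $9,564.92 → $5,984.46
After Feb 9: 593 on hand, pool $11,374.51 (≈ $19.1813 each)
Total COGS = $3,622.33 + $5,984.46 = $9,606.79
Ending inventory (cost pool remaining) = $11,374.51

Ending inventory = $11,374.51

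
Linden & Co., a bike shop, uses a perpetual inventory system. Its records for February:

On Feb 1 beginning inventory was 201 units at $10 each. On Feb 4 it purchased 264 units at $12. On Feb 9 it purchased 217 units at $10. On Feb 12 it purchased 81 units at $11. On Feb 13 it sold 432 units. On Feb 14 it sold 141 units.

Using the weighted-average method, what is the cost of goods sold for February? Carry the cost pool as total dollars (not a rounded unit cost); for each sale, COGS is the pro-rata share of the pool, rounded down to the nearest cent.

After Feb 1: 201 on hand, pool $2,010.00 (≈ $10.0000 each)
After Feb 4: 465 on hand, pool $5,178.00 (≈ $11.1355 each)
After Feb 9: 682 on hand, pool $7,348.00 (≈ $10.7742 each)
After Feb 12: 763 on hand, pool $8,239.00 (≈ $10.7982 each)
Feb 13, sell 432: 432/763 × $8,239.00 → $4,664.80
Feb 14, sell 141: 141/331 × $3,574.20 → $1,522.54
Total COGS = $4,664.80 + $1,522.54 = $6,187.34
Ending inventory (cost pool remaining) = $2,051.66
Check: goods available $8,239.00 = COGS $6,187.34 + ending $2,051.66

COGS = $6,187.34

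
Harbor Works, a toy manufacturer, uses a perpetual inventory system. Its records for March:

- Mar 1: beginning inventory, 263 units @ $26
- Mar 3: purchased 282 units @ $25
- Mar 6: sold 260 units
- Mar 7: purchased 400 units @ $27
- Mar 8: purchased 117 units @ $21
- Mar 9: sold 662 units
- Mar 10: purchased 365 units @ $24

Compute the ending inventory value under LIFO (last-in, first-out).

Mar 6, 260 sold [LIFO — newest first]: 260 @ $25 = $6,500
Mar 9, 662 sold [LIFO — newest first]: 117 @ $21 + 400 @ $27 + 22 @ $25 + 123 @ $26 = $17,005
Total COGS = $6,500 + $17,005 = $23,505
Ending inventory: 140 @ $26 + 365 @ $24 = $12,400
Check: goods available $35,905 = COGS $23,505 + ending $12,400

Ending inventory = $12,400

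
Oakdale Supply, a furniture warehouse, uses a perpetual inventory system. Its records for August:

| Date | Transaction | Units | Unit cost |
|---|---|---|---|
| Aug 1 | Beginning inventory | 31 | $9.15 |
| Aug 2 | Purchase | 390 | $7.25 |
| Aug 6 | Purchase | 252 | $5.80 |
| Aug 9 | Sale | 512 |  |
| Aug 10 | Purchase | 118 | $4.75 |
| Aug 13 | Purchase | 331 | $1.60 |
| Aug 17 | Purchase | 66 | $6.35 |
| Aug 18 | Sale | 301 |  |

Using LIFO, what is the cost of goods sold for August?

COGS = $4,141.70

Aug 9, 512 sold [LIFO — newest first]: 252 @ $5.80 + 260 @ $7.25 = $3,346.60
Aug 18, 301 sold [LIFO — newest first]: 66 @ $6.35 + 235 @ $1.60 = $795.10
Total COGS = $3,346.60 + $795.10 = $4,141.70
Ending inventory: 31 @ $9.15 + 130 @ $7.25 + 118 @ $4.75 + 96 @ $1.60 = $1,940.25
Check: goods available $6,081.95 = COGS $4,141.70 + ending $1,940.25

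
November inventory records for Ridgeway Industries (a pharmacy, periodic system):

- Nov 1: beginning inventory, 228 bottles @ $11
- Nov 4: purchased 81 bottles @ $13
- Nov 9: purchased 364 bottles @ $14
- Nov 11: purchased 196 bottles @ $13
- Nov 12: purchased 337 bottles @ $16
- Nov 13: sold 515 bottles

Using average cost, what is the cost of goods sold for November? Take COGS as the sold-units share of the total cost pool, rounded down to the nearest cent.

Nov 13, sell 515: 515/1206 × $16,597.00 → $7,087.44
Ending inventory (cost pool remaining) = $9,509.56

COGS = $7,087.44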